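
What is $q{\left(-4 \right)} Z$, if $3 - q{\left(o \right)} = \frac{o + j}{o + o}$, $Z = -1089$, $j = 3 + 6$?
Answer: $- \frac{31581}{8} \approx -3947.6$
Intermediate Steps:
$j = 9$
$q{\left(o \right)} = 3 - \frac{9 + o}{2 o}$ ($q{\left(o \right)} = 3 - \frac{o + 9}{o + o} = 3 - \frac{9 + o}{2 o}$)
$q{\left(-4 \right)} Z = \frac{-9 + 5 \left(-4\right)}{2 \left(-4\right)} \left(-1089\right) = \frac{1}{2} \left(- \frac{1}{4}\right) \left(-9 - 20\right) \left(-1089\right) = \frac{1}{2} \left(- \frac{1}{4}\right) \left(-29\right) \left(-1089\right) = \frac{29}{8} \left(-1089\right) = - \frac{31581}{8}$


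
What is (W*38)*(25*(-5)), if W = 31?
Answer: -147250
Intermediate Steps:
(W*38)*(25*(-5)) = (31*38)*(25*(-5)) = 1178*(-125) = -147250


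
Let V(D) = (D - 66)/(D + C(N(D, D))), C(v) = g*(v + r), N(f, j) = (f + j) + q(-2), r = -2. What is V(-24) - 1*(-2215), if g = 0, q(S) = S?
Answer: 8875/4 ≈ 2218.8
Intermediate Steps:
N(f, j) = -2 + f + j (N(f, j) = (f + j) - 2 = -2 + f + j)
C(v) = 0 (C(v) = 0*(v - 2) = 0*(-2 + v) = 0)
V(D) = (-66 + D)/D (V(D) = (D - 66)/(D + 0) = (-66 + D)/D)
V(-24) - 1*(-2215) = (-66 - 24)/(-24) - 1*(-2215) = -1/24*(-90) + 2215 = 15/4 + 2215 = 8875/4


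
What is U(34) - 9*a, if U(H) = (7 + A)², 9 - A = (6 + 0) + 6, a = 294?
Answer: -2630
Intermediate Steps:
A = -3 (A = 9 - ((6 + 0) + 6) = 9 - (6 + 6) = 9 - 1*12 = 9 - 12 = -3)
U(H) = 16 (U(H) = (7 - 3)² = 4² = 16)
U(34) - 9*a = 16 - 9*294 = 16 - 1*2646 = 16 - 2646 = -2630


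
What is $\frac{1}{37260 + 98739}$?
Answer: $\frac{1}{135999} \approx 7.353 \cdot 10^{-6}$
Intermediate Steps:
$\frac{1}{37260 + 98739} = \frac{1}{135999}$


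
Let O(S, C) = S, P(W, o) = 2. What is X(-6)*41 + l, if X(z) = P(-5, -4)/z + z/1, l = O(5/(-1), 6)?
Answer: -794/3 ≈ -264.67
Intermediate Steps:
l = -5 (l = 5/(-1) = 5*(-1) = -5)
X(z) = z + 2/z (X(z) = 2/z + z/1 = 2/z + z*1 = 2/z + z = z + 2/z)
X(-6)*41 + l = (-6 + 2/(-6))*41 - 5 = (-6 + 2*(-⅙))*41 - 5 = (-6 - ⅓)*41 - 5 = -19/3*41 - 5 = -779/3 - 5 = -794/3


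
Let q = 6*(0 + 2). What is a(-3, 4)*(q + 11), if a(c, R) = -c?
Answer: 69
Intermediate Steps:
q = 12 (q = 6*2 = 12)
a(-3, 4)*(q + 11) = (-1*(-3))*(12 + 11) = 3*23 = 69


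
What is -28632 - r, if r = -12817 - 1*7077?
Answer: -8738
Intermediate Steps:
r = -19894 (r = -12817 - 7077 = -19894)
-28632 - r = -28632 - 1*(-19894) = -28632 + 19894 = -8738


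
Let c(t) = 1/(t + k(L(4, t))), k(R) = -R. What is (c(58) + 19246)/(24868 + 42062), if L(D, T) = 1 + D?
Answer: 340013/1182430 ≈ 0.28755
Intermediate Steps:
c(t) = 1/(-5 + t) (c(t) = 1/(t - (1 + 4)) = 1/(t - 1*5) = 1/(t - 5) = 1/(-5 + t))
(c(58) + 19246)/(24868 + 42062) = (1/(-5 + 58) + 19246)/(24868 + 42062) = (1/53 + 19246)/66930 = (1/53 + 19246)*(1/66930) = (1020039/53)*(1/66930) = 340013/1182430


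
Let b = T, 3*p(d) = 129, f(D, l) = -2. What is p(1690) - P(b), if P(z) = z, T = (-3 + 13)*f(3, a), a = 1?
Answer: 63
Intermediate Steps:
p(d) = 43 (p(d) = (⅓)*129 = 43)
T = -20 (T = (-3 + 13)*(-2) = 10*(-2) = -20)
b = -20
p(1690) - P(b) = 43 - 1*(-20) = 43 + 20 = 63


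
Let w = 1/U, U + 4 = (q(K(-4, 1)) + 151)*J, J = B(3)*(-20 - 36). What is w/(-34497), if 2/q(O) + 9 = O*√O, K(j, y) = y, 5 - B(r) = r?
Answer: 1/582585336 ≈ 1.7165e-9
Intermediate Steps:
B(r) = 5 - r
J = -112 (J = (5 - 1*3)*(-20 - 36) = (5 - 3)*(-56) = 2*(-56) = -112)
q(O) = 2/(-9 + O^(3/2)) (q(O) = 2/(-9 + O*√O) = 2/(-9 + O^(3/2)))
U = -16888 (U = -4 + (2/(-9 + 1^(3/2)) + 151)*(-112) = -4 + (2/(-9 + 1) + 151)*(-112) = -4 + (2/(-8) + 151)*(-112) = -4 + (2*(-⅛) + 151)*(-112) = -4 + (-¼ + 151)*(-112) = -4 + (603/4)*(-112) = -4 - 16884 = -16888)
w = -1/16888 (w = 1/(-16888) = -1/16888 ≈ -5.9214e-5)
w/(-34497) = -1/16888/(-34497) = -1/16888*(-1/34497) = 1/582585336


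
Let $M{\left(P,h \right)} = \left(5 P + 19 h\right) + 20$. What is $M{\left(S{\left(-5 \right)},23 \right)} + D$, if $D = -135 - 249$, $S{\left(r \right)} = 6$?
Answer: $103$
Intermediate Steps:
$M{\left(P,h \right)} = 20 + 5 P + 19 h$
$D = -384$
$M{\left(S{\left(-5 \right)},23 \right)} + D = \left(20 + 5 \cdot 6 + 19 \cdot 23\right) - 384 = \left(20 + 30 + 437\right) - 384 = 487 - 384 = 103$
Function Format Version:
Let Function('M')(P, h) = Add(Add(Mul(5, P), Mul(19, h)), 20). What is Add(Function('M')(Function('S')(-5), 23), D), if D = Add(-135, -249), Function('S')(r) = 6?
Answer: 103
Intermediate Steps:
Function('M')(P, h) = Add(20, Mul(5, P), Mul(19, h))
D = -384
Add(Function('M')(Function('S')(-5), 23), D) = Add(Add(20, Mul(5, 6), Mul(19, 23)), -384) = Add(Add(20, 30, 437), -384) = Add(487, -384) = 103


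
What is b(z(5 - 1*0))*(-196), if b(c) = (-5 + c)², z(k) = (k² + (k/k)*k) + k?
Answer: -176400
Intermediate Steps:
z(k) = k² + 2*k (z(k) = (k² + 1*k) + k = (k² + k) + k = (k + k²) + k = k² + 2*k)
b(z(5 - 1*0))*(-196) = (-5 + (5 - 1*0)*(2 + (5 - 1*0)))²*(-196) = (-5 + (5 + 0)*(2 + (5 + 0)))²*(-196) = (-5 + 5*(2 + 5))²*(-196) = (-5 + 5*7)²*(-196) = (-5 + 35)²*(-196) = 30²*(-196) = 900*(-196) = -176400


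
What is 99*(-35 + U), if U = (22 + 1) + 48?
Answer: 3564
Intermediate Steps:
U = 71 (U = 23 + 48 = 71)
99*(-35 + U) = 99*(-35 + 71) = 99*36 = 3564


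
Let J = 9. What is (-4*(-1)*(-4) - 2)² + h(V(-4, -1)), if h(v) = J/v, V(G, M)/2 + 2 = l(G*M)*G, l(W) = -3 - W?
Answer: 16857/52 ≈ 324.17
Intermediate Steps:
V(G, M) = -4 + 2*G*(-3 - G*M) (V(G, M) = -4 + 2*((-3 - G*M)*G) = -4 + 2*(G*(-3 - G*M)) = -4 + 2*G*(-3 - G*M))
h(v) = 9/v
(-4*(-1)*(-4) - 2)² + h(V(-4, -1)) = (-4*(-1)*(-4) - 2)² + 9/(-4 - 2*(-4)*(3 - 4*(-1))) = (4*(-4) - 2)² + 9/(-4 - 2*(-4)*(3 + 4)) = (-16 - 2)² + 9/(-4 - 2*(-4)*7) = (-18)² + 9/(-4 + 56) = 324 + 9/52 = 16857/52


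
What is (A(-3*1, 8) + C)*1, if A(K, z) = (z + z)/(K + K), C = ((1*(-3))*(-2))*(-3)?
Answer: -62/3 ≈ -20.667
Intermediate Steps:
C = -18 (C = -3*(-2)*(-3) = 6*(-3) = -18)
A(K, z) = z/K (A(K, z) = (2*z)/((2*K)) = (2*z)*(1/(2*K)) = z/K)
(A(-3*1, 8) + C)*1 = (8/((-3*1)) - 18)*1 = (8/(-3) - 18)*1 = (8*(-⅓) - 18)*1 = (-8/3 - 18)*1 = -62/3*1 = -62/3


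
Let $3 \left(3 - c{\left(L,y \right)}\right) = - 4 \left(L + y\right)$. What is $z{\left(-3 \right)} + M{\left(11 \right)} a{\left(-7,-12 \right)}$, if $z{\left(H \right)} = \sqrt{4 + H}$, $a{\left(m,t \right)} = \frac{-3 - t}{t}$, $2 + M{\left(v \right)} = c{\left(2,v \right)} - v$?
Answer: $- \frac{9}{2} \approx -4.5$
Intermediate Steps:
$c{\left(L,y \right)} = 3 + \frac{4 L}{3} + \frac{4 y}{3}$ ($c{\left(L,y \right)} = 3 - \frac{\left(-4\right) \left(L + y\right)}{3} = 3 - \frac{- 4 L - 4 y}{3} = 3 + \left(\frac{4 L}{3} + \frac{4 y}{3}\right) = 3 + \frac{4 L}{3} + \frac{4 y}{3}$)
$M{\left(v \right)} = \frac{11}{3} + \frac{v}{3}$ ($M{\left(v \right)} = -2 - \left(- \frac{17}{3} - \frac{v}{3}\right) = -2 + \left(\frac{17}{3} + \frac{v}{3}\right) = \frac{11}{3} + \frac{v}{3}$)
$a{\left(m,t \right)} = \frac{-3 - t}{t}$
$z{\left(-3 \right)} + M{\left(11 \right)} a{\left(-7,-12 \right)} = \sqrt{4 - 3} + \left(\frac{11}{3} + \frac{1}{3} \cdot 11\right) \frac{-3 - -12}{-12} = \sqrt{1} + \left(\frac{11}{3} + \frac{11}{3}\right) \left(- \frac{-3 + 12}{12}\right) = 1 + \frac{22 \left(\left(- \frac{1}{12}\right) 9\right)}{3} = 1 + \frac{22}{3} \left(- \frac{3}{4}\right) = 1 - \frac{11}{2} = - \frac{9}{2}$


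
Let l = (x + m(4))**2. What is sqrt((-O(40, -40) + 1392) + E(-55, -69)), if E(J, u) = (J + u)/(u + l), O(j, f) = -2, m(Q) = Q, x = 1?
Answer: sqrt(169015)/11 ≈ 37.374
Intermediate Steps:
l = 25 (l = (1 + 4)**2 = 5**2 = 25)
E(J, u) = (J + u)/(25 + u) (E(J, u) = (J + u)/(u + 25) = (J + u)/(25 + u))
sqrt((-O(40, -40) + 1392) + E(-55, -69)) = sqrt((-1*(-2) + 1392) + (-55 - 69)/(25 - 69)) = sqrt((2 + 1392) - 124/(-44)) = sqrt(1394 - 1/44*(-124)) = sqrt(1394 + 31/11) = sqrt(15365/11) = sqrt(169015)/11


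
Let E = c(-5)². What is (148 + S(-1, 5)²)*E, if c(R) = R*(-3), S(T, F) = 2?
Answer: 34200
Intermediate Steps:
c(R) = -3*R
E = 225 (E = (-3*(-5))² = 15² = 225)
(148 + S(-1, 5)²)*E = (148 + 2²)*225 = (148 + 4)*225 = 152*225 = 34200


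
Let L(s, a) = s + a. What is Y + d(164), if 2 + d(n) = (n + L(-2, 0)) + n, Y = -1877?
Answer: -1553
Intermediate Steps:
L(s, a) = a + s
d(n) = -4 + 2*n (d(n) = -2 + ((n + (0 - 2)) + n) = -2 + ((n - 2) + n) = -2 + ((-2 + n) + n) = -2 + (-2 + 2*n) = -4 + 2*n)
Y + d(164) = -1877 + (-4 + 2*164) = -1877 + (-4 + 328) = -1877 + 324 = -1553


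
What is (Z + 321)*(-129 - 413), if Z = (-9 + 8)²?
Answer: -174524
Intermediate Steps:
Z = 1 (Z = (-1)² = 1)
(Z + 321)*(-129 - 413) = (1 + 321)*(-129 - 413) = 322*(-542) = -174524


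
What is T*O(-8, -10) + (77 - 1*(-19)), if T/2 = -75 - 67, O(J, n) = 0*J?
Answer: 96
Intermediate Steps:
O(J, n) = 0
T = -284 (T = 2*(-75 - 67) = 2*(-142) = -284)
T*O(-8, -10) + (77 - 1*(-19)) = -284*0 + (77 - 1*(-19)) = 0 + (77 + 19) = 0 + 96 = 96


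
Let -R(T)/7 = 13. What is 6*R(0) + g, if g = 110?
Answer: -436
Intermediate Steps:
R(T) = -91 (R(T) = -7*13 = -91)
6*R(0) + g = 6*(-91) + 110 = -546 + 110 = -436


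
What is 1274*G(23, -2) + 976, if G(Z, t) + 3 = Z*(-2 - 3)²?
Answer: 729704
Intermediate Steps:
G(Z, t) = -3 + 25*Z (G(Z, t) = -3 + Z*(-2 - 3)² = -3 + Z*(-5)² = -3 + Z*25 = -3 + 25*Z)
1274*G(23, -2) + 976 = 1274*(-3 + 25*23) + 976 = 1274*(-3 + 575) + 976 = 1274*572 + 976 = 728728 + 976 = 729704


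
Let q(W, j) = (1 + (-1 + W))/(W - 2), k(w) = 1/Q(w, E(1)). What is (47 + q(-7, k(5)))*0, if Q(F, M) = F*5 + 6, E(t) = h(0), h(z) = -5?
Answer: 0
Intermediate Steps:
E(t) = -5
Q(F, M) = 6 + 5*F (Q(F, M) = 5*F + 6 = 6 + 5*F)
k(w) = 1/(6 + 5*w)
q(W, j) = W/(-2 + W)
(47 + q(-7, k(5)))*0 = (47 - 7/(-2 - 7))*0 = (47 - 7/(-9))*0 = (47 - 7*(-1/9))*0 = (47 + 7/9)*0 = (430/9)*0 = 0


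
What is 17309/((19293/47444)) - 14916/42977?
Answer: 3208434260464/75377751 ≈ 42565.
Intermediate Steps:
17309/((19293/47444)) - 14916/42977 = 17309/((19293*(1/47444))) - 14916*1/42977 = 17309/(19293/47444) - 1356/3907 = 17309*(47444/19293) - 1356/3907 = 821208196/19293 - 1356/3907 = 3208434260464/75377751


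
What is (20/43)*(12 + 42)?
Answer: 1080/43 ≈ 25.116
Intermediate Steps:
(20/43)*(12 + 42) = (20*(1/43))*54 = (20/43)*54 = 1080/43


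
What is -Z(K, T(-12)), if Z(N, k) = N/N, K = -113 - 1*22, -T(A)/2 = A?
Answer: -1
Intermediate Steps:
T(A) = -2*A
K = -135 (K = -113 - 22 = -135)
Z(N, k) = 1
-Z(K, T(-12)) = -1*1 = -1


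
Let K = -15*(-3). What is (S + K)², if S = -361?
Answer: 99856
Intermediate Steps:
K = 45
(S + K)² = (-361 + 45)² = (-316)² = 99856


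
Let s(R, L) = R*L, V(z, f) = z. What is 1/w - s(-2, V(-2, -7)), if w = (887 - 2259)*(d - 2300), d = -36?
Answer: -12819967/3204992 ≈ -4.0000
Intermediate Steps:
w = 3204992 (w = (887 - 2259)*(-36 - 2300) = -1372*(-2336) = 3204992)
s(R, L) = L*R
1/w - s(-2, V(-2, -7)) = 1/3204992 - (-2)*(-2) = 1/3204992 - 1*4 = 1/3204992 - 4 = -12819967/3204992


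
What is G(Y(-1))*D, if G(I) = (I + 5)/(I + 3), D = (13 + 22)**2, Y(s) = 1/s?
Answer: 2450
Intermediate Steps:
D = 1225 (D = 35**2 = 1225)
G(I) = (5 + I)/(3 + I)
G(Y(-1))*D = ((5 + 1/(-1))/(3 + 1/(-1)))*1225 = ((5 - 1)/(3 - 1))*1225 = (4/2)*1225 = ((1/2)*4)*1225 = 2*1225 = 2450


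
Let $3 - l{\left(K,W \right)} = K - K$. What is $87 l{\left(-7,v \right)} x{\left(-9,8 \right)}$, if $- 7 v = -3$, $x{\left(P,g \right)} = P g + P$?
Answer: $-21141$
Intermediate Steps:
$x{\left(P,g \right)} = P + P g$
$v = \frac{3}{7}$ ($v = \left(- \frac{1}{7}\right) \left(-3\right) = \frac{3}{7} \approx 0.42857$)
$l{\left(K,W \right)} = 3$ ($l{\left(K,W \right)} = 3 - \left(K - K\right) = 3 - 0 = 3 + 0 = 3$)
$87 l{\left(-7,v \right)} x{\left(-9,8 \right)} = 87 \cdot 3 \left(- 9 \left(1 + 8\right)\right) = 261 \left(\left(-9\right) 9\right) = 261 \left(-81\right) = -21141$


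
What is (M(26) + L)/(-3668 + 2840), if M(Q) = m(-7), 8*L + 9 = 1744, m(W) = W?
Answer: -73/288 ≈ -0.25347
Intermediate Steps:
L = 1735/8 (L = -9/8 + (1/8)*1744 = -9/8 + 218 = 1735/8 ≈ 216.88)
M(Q) = -7
(M(26) + L)/(-3668 + 2840) = (-7 + 1735/8)/(-3668 + 2840) = (1679/8)/(-828) = (1679/8)*(-1/828) = -73/288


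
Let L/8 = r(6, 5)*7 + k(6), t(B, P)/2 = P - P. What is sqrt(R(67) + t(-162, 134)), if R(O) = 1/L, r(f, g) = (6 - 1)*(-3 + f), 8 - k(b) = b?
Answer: sqrt(214)/428 ≈ 0.034179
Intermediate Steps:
k(b) = 8 - b
r(f, g) = -15 + 5*f (r(f, g) = 5*(-3 + f) = -15 + 5*f)
t(B, P) = 0 (t(B, P) = 2*(P - P) = 2*0 = 0)
L = 856 (L = 8*((-15 + 5*6)*7 + (8 - 1*6)) = 8*((-15 + 30)*7 + (8 - 6)) = 8*(15*7 + 2) = 8*(105 + 2) = 8*107 = 856)
R(O) = 1/856
sqrt(R(67) + t(-162, 134)) = sqrt(1/856 + 0) = sqrt(1/856) = sqrt(214)/428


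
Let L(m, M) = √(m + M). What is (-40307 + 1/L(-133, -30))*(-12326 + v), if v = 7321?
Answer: 201736535 + 5005*I*√163/163 ≈ 2.0174e+8 + 392.02*I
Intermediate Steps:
L(m, M) = √(M + m)
(-40307 + 1/L(-133, -30))*(-12326 + v) = (-40307 + 1/(√(-30 - 133)))*(-12326 + 7321) = (-40307 + 1/(√(-163)))*(-5005) = (-40307 + 1/(I*√163))*(-5005) = (-40307 - I*√163/163)*(-5005) = 201736535 + 5005*I*√163/163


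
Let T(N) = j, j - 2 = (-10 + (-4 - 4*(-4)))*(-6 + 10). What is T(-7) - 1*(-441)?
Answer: 451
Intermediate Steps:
j = 10 (j = 2 + (-10 + (-4 - 4*(-4)))*(-6 + 10) = 2 + (-10 + (-4 + 16))*4 = 2 + (-10 + 12)*4 = 2 + 2*4 = 2 + 8 = 10)
T(N) = 10
T(-7) - 1*(-441) = 10 - 1*(-441) = 10 + 441 = 451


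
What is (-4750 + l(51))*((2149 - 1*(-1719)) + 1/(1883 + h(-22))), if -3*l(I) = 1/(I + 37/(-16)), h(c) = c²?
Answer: -101633695856662/5531679 ≈ -1.8373e+7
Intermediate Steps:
l(I) = -1/(3*(-37/16 + I)) (l(I) = -1/(3*(I + 37/(-16))) = -1/(3*(I + 37*(-1/16))) = -1/(3*(I - 37/16)) = -1/(3*(-37/16 + I)))
(-4750 + l(51))*((2149 - 1*(-1719)) + 1/(1883 + h(-22))) = (-4750 - 16/(-111 + 48*51))*((2149 - 1*(-1719)) + 1/(1883 + (-22)²)) = (-4750 - 16/(-111 + 2448))*((2149 + 1719) + 1/(1883 + 484)) = (-4750 - 16/2337)*(3868 + 1/2367) = (-4750 - 16*1/2337)*(3868 + 1/2367) = (-4750 - 16/2337)*(9155557/2367) = -11100766/2337*9155557/2367 = -101633695856662/5531679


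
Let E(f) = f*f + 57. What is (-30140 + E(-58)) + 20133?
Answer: -6586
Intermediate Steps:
E(f) = 57 + f² (E(f) = f² + 57 = 57 + f²)
(-30140 + E(-58)) + 20133 = (-30140 + (57 + (-58)²)) + 20133 = (-30140 + (57 + 3364)) + 20133 = (-30140 + 3421) + 20133 = -26719 + 20133 = -6586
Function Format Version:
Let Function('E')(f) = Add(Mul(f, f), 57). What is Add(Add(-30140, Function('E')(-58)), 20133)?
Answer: -6586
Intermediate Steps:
Function('E')(f) = Add(57, Pow(f, 2)) (Function('E')(f) = Add(Pow(f, 2), 57) = Add(57, Pow(f, 2)))
Add(Add(-30140, Function('E')(-58)), 20133) = Add(Add(-30140, Add(57, Pow(-58, 2))), 20133) = Add(Add(-30140, Add(57, 3364)), 20133) = Add(Add(-30140, 3421), 20133) = Add(-26719, 20133) = -6586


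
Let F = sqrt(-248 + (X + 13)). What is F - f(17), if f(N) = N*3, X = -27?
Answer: -51 + I*sqrt(262) ≈ -51.0 + 16.186*I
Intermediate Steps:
f(N) = 3*N
F = I*sqrt(262) (F = sqrt(-248 + (-27 + 13)) = sqrt(-248 - 14) = sqrt(-262) = I*sqrt(262) ≈ 16.186*I)
F - f(17) = I*sqrt(262) - 3*17 = I*sqrt(262) - 1*51 = I*sqrt(262) - 51 = -51 + I*sqrt(262)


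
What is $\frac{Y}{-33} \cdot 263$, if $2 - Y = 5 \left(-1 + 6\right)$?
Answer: $\frac{6049}{33} \approx 183.3$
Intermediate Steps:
$Y = -23$ ($Y = 2 - 5 \left(-1 + 6\right) = 2 - 5 \cdot 5 = 2 - 25 = -23$)
$\frac{Y}{-33} \cdot 263 = - \frac{23}{-33} \cdot 263 = \left(-23\right) \left(- \frac{1}{33}\right) 263 = \frac{23}{33} \cdot 263 = \frac{6049}{33}$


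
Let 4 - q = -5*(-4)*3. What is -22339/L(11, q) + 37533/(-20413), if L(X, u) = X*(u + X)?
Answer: 437427172/10104435 ≈ 43.291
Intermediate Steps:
q = -56 (q = 4 - (-5*(-4))*3 = 4 - 20*3 = 4 - 1*60 = 4 - 60 = -56)
L(X, u) = X*(X + u)
-22339/L(11, q) + 37533/(-20413) = -22339*1/(11*(11 - 56)) + 37533/(-20413) = -22339/(11*(-45)) + 37533*(-1/20413) = -22339/(-495) - 37533/20413 = -22339*(-1/495) - 37533/20413 = 22339/495 - 37533/20413 = 437427172/10104435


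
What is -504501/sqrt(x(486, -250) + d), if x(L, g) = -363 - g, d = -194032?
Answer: 168167*I*sqrt(105)/1505 ≈ 1145.0*I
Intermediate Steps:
-504501/sqrt(x(486, -250) + d) = -504501/sqrt((-363 - 1*(-250)) - 194032) = -504501/sqrt((-363 + 250) - 194032) = -504501/sqrt(-113 - 194032) = -504501*(-I*sqrt(105)/4515) = -(-168167)*I*sqrt(105)/1505 = 168167*I*sqrt(105)/1505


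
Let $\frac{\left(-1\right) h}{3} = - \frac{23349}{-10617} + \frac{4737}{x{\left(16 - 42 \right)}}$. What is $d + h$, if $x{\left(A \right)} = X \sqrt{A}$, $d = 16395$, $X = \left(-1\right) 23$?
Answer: $\frac{57998556}{3539} - \frac{14211 i \sqrt{26}}{598} \approx 16388.0 - 121.17 i$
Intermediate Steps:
$X = -23$
$x{\left(A \right)} = - 23 \sqrt{A}$
$h = - \frac{23349}{3539} - \frac{14211 i \sqrt{26}}{598}$ ($h = - 3 \left(- \frac{23349}{-10617} + \frac{4737}{\left(-23\right) \sqrt{16 - 42}}\right) = - 3 \left(\left(-23349\right) \left(- \frac{1}{10617}\right) + \frac{4737}{\left(-23\right) \sqrt{16 - 42}}\right) = - 3 \left(\frac{7783}{3539} + \frac{4737}{\left(-23\right) \sqrt{-26}}\right) = - 3 \left(\frac{7783}{3539} + \frac{4737}{\left(-23\right) i \sqrt{26}}\right) = - 3 \left(\frac{7783}{3539} + 4737 \frac{i \sqrt{26}}{598}\right) = - 3 \left(\frac{7783}{3539} + \frac{4737 i \sqrt{26}}{598}\right) = - \frac{23349}{3539} - \frac{14211 i \sqrt{26}}{598} \approx -6.5976 - 121.17 i$)
$d + h = 16395 - \left(\frac{23349}{3539} + \frac{14211 i \sqrt{26}}{598}\right) = \frac{57998556}{3539} - \frac{14211 i \sqrt{26}}{598}$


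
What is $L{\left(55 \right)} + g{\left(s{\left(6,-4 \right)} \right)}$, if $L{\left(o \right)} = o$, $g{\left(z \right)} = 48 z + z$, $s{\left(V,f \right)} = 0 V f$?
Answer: $55$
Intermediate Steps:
$s{\left(V,f \right)} = 0$ ($s{\left(V,f \right)} = 0 f = 0$)
$g{\left(z \right)} = 49 z$
$L{\left(55 \right)} + g{\left(s{\left(6,-4 \right)} \right)} = 55 + 49 \cdot 0 = 55 + 0 = 55$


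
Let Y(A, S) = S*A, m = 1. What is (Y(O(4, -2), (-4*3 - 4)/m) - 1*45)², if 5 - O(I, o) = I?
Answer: 3721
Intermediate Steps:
O(I, o) = 5 - I
Y(A, S) = A*S
(Y(O(4, -2), (-4*3 - 4)/m) - 1*45)² = ((5 - 1*4)*((-4*3 - 4)/1) - 1*45)² = ((5 - 4)*((-12 - 4)*1) - 45)² = (1*(-16*1) - 45)² = (1*(-16) - 45)² = (-16 - 45)² = (-61)² = 3721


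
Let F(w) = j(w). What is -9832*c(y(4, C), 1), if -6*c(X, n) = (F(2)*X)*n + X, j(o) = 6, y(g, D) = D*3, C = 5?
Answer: 172060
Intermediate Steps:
y(g, D) = 3*D
F(w) = 6
c(X, n) = -X/6 - X*n (c(X, n) = -((6*X)*n + X)/6 = -(6*X*n + X)/6 = -(X + 6*X*n)/6 = -X/6 - X*n)
-9832*c(y(4, C), 1) = -(-9832)*3*5*(1/6 + 1) = -(-9832)*15*7/6 = -9832*(-35/2) = 172060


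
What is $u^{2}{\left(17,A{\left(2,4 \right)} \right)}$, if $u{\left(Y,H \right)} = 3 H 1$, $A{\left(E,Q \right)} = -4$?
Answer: $144$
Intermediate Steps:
$u{\left(Y,H \right)} = 3 H$
$u^{2}{\left(17,A{\left(2,4 \right)} \right)} = \left(3 \left(-4\right)\right)^{2} = \left(-12\right)^{2} = 144$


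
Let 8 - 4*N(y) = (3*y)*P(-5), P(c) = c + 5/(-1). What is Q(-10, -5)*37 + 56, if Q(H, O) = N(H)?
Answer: -2645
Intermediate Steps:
P(c) = -5 + c (P(c) = c + 5*(-1) = c - 5 = -5 + c)
N(y) = 2 + 15*y/2 (N(y) = 2 - 3*y*(-5 - 5)/4 = 2 - 3*y*(-10)/4 = 2 - (-15)*y/2 = 2 + 15*y/2)
Q(H, O) = 2 + 15*H/2
Q(-10, -5)*37 + 56 = (2 + (15/2)*(-10))*37 + 56 = (2 - 75)*37 + 56 = -73*37 + 56 = -2701 + 56 = -2645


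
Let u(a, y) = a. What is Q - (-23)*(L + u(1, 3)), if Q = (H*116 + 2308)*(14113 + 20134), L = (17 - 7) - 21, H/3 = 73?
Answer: 949052634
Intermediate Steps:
H = 219 (H = 3*73 = 219)
L = -11 (L = 10 - 21 = -11)
Q = 949052864 (Q = (219*116 + 2308)*(14113 + 20134) = (25404 + 2308)*34247 = 27712*34247 = 949052864)
Q - (-23)*(L + u(1, 3)) = 949052864 - (-23)*(-11 + 1) = 949052864 - (-23)*(-10) = 949052864 - 1*230 = 949052864 - 230 = 949052634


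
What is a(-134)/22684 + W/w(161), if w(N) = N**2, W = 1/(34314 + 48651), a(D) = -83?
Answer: -178494445811/48782753293260 ≈ -0.0036590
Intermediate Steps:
W = 1/82965 ≈ 1.2053e-5
a(-134)/22684 + W/w(161) = -83/22684 + 1/(82965*(161**2)) = -83*1/22684 + (1/82965)/25921 = -83/22684 + (1/82965)*(1/25921) = -83/22684 + 1/2150535765 = -178494445811/48782753293260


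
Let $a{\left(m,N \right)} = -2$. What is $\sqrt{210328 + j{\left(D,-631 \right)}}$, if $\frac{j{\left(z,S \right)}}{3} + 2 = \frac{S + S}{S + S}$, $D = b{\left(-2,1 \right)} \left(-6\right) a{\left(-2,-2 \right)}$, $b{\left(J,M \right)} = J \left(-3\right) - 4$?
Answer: $5 \sqrt{8413} \approx 458.61$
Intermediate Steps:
$b{\left(J,M \right)} = -4 - 3 J$ ($b{\left(J,M \right)} = - 3 J - 4 = -4 - 3 J$)
$D = 24$ ($D = \left(-4 - -6\right) \left(-6\right) \left(-2\right) = \left(-4 + 6\right) \left(-6\right) \left(-2\right) = 2 \left(-6\right) \left(-2\right) = \left(-12\right) \left(-2\right) = 24$)
$j{\left(z,S \right)} = -3$ ($j{\left(z,S \right)} = -6 + 3 \frac{S + S}{S + S} = -6 + 3 \frac{2 S}{2 S} = -6 + 3 \cdot 2 S \frac{1}{2 S} = -6 + 3 \cdot 1 = -6 + 3 = -3$)
$\sqrt{210328 + j{\left(D,-631 \right)}} = \sqrt{210328 - 3} = \sqrt{210325} = 5 \sqrt{8413}$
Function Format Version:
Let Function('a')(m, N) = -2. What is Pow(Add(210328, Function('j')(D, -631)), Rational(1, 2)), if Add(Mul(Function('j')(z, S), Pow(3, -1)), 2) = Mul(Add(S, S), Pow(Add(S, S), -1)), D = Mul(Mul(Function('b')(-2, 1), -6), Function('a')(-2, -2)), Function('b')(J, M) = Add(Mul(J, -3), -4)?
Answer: Mul(5, Pow(8413, Rational(1, 2))) ≈ 458.61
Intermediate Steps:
Function('b')(J, M) = Add(-4, Mul(-3, J)) (Function('b')(J, M) = Add(Mul(-3, J), -4) = Add(-4, Mul(-3, J)))
D = 24 (D = Mul(Mul(Add(-4, Mul(-3, -2)), -6), -2) = Mul(Mul(Add(-4, 6), -6), -2) = Mul(Mul(2, -6), -2) = Mul(-12, -2) = 24)
Function('j')(z, S) = -3 (Function('j')(z, S) = Add(-6, Mul(3, Mul(Add(S, S), Pow(Add(S, S), -1)))) = Add(-6, Mul(3, Mul(Mul(2, S), Pow(Mul(2, S), -1)))) = Add(-6, Mul(3, Mul(Mul(2, S), Mul(Rational(1, 2), Pow(S, -1))))) = Add(-6, Mul(3, 1)) = Add(-6, 3) = -3)
Pow(Add(210328, Function('j')(D, -631)), Rational(1, 2)) = Pow(Add(210328, -3), Rational(1, 2)) = Pow(210325, Rational(1, 2)) = Mul(5, Pow(8413, Rational(1, 2)))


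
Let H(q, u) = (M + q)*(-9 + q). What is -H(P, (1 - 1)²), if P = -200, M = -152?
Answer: -73568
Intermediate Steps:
H(q, u) = (-152 + q)*(-9 + q)
-H(P, (1 - 1)²) = -(1368 + (-200)² - 161*(-200)) = -(1368 + 40000 + 32200) = -1*73568 = -73568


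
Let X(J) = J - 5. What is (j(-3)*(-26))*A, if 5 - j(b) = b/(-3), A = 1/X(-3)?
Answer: 13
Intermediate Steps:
X(J) = -5 + J
A = -1/8 (A = 1/(-5 - 3) = 1/(-8) = -1/8 ≈ -0.12500)
j(b) = 5 + b/3 (j(b) = 5 - b/(-3) = 5 - b*(-1)/3 = 5 - (-1)*b/3 = 5 + b/3)
(j(-3)*(-26))*A = ((5 + (1/3)*(-3))*(-26))*(-1/8) = ((5 - 1)*(-26))*(-1/8) = (4*(-26))*(-1/8) = -104*(-1/8) = 13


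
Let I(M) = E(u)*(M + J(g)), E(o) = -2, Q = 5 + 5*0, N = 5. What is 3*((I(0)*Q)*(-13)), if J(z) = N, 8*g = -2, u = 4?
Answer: 1950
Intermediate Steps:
g = -¼ (g = (⅛)*(-2) = -¼ ≈ -0.25000)
Q = 5 (Q = 5 + 0 = 5)
J(z) = 5
I(M) = -10 - 2*M (I(M) = -2*(M + 5) = -2*(5 + M) = -10 - 2*M)
3*((I(0)*Q)*(-13)) = 3*(((-10 - 2*0)*5)*(-13)) = 3*(((-10 + 0)*5)*(-13)) = 3*(-10*5*(-13)) = 3*(-50*(-13)) = 3*650 = 1950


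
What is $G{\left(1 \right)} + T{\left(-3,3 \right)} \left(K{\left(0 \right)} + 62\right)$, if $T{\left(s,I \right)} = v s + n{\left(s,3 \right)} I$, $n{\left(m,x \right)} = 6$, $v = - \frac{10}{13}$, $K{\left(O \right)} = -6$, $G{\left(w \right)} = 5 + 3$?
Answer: $\frac{14888}{13} \approx 1145.2$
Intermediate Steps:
$G{\left(w \right)} = 8$
$v = - \frac{10}{13}$ ($v = \left(-10\right) \frac{1}{13} = - \frac{10}{13} \approx -0.76923$)
$T{\left(s,I \right)} = 6 I - \frac{10 s}{13}$ ($T{\left(s,I \right)} = - \frac{10 s}{13} + 6 I = 6 I - \frac{10 s}{13}$)
$G{\left(1 \right)} + T{\left(-3,3 \right)} \left(K{\left(0 \right)} + 62\right) = 8 + \left(6 \cdot 3 - - \frac{30}{13}\right) \left(-6 + 62\right) = 8 + \left(18 + \frac{30}{13}\right) 56 = 8 + \frac{264}{13} \cdot 56 = 8 + \frac{14784}{13} = \frac{14888}{13}$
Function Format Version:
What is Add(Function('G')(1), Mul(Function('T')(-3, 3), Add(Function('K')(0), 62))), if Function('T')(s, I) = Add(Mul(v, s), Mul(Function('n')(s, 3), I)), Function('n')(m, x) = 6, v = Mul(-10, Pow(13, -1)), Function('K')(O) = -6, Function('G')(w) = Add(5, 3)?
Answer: Rational(14888, 13) ≈ 1145.2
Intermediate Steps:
Function('G')(w) = 8
v = Rational(-10, 13) (v = Mul(-10, Rational(1, 13)) = Rational(-10, 13) ≈ -0.76923)
Function('T')(s, I) = Add(Mul(6, I), Mul(Rational(-10, 13), s)) (Function('T')(s, I) = Add(Mul(Rational(-10, 13), s), Mul(6, I)) = Add(Mul(6, I), Mul(Rational(-10, 13), s)))
Add(Function('G')(1), Mul(Function('T')(-3, 3), Add(Function('K')(0), 62))) = Add(8, Mul(Add(Mul(6, 3), Mul(Rational(-10, 13), -3)), Add(-6, 62))) = Add(8, Mul(Add(18, Rational(30, 13)), 56)) = Add(8, Mul(Rational(264, 13), 56)) = Add(8, Rational(14784, 13)) = Rational(14888, 13)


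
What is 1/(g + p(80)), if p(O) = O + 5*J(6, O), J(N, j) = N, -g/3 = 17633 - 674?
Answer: -1/50767 ≈ -1.9698e-5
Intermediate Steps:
g = -50877 (g = -3*(17633 - 674) = -3*16959 = -50877)
p(O) = 30 + O (p(O) = O + 5*6 = O + 30 = 30 + O)
1/(g + p(80)) = 1/(-50877 + (30 + 80)) = 1/(-50877 + 110) = 1/(-50767) = -1/50767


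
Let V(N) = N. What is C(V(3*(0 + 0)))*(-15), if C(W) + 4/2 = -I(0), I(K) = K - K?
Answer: 30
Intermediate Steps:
I(K) = 0
C(W) = -2 (C(W) = -2 - 1*0 = -2 + 0 = -2)
C(V(3*(0 + 0)))*(-15) = -2*(-15) = 30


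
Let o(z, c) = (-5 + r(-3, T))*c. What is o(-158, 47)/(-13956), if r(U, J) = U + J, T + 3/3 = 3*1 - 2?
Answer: 94/3489 ≈ 0.026942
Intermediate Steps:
T = 0 (T = -1 + (3*1 - 2) = -1 + (3 - 2) = -1 + 1 = 0)
r(U, J) = J + U
o(z, c) = -8*c (o(z, c) = (-5 + (0 - 3))*c = (-5 - 3)*c = -8*c)
o(-158, 47)/(-13956) = -8*47/(-13956) = -376*(-1/13956) = 94/3489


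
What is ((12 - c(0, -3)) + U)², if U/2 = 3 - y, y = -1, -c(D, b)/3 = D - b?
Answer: 841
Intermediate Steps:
c(D, b) = -3*D + 3*b (c(D, b) = -3*(D - b) = -3*D + 3*b)
U = 8 (U = 2*(3 - 1*(-1)) = 2*(3 + 1) = 2*4 = 8)
((12 - c(0, -3)) + U)² = ((12 - (-3*0 + 3*(-3))) + 8)² = ((12 - (0 - 9)) + 8)² = ((12 - 1*(-9)) + 8)² = ((12 + 9) + 8)² = (21 + 8)² = 29² = 841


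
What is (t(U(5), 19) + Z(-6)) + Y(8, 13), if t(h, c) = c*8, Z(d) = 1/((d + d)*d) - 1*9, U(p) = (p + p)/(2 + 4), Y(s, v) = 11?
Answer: 11089/72 ≈ 154.01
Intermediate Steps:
U(p) = p/3 (U(p) = (2*p)/6 = (2*p)*(⅙) = p/3)
Z(d) = -9 + 1/(2*d²) (Z(d) = 1/(((2*d))*d) - 9 = (1/(2*d))/d - 9 = 1/(2*d²) - 9 = -9 + 1/(2*d²))
t(h, c) = 8*c
(t(U(5), 19) + Z(-6)) + Y(8, 13) = (8*19 + (-9 + (½)/(-6)²)) + 11 = (152 + (-9 + (½)*(1/36))) + 11 = (152 + (-9 + 1/72)) + 11 = (152 - 647/72) + 11 = 10297/72 + 11 = 11089/72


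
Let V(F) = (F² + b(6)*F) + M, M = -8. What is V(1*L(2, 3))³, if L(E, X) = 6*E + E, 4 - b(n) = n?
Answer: 4096000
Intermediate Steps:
b(n) = 4 - n
L(E, X) = 7*E
V(F) = -8 + F² - 2*F (V(F) = (F² + (4 - 1*6)*F) - 8 = (F² + (4 - 6)*F) - 8 = (F² - 2*F) - 8 = -8 + F² - 2*F)
V(1*L(2, 3))³ = (-8 + (1*(7*2))² - 2*7*2)³ = (-8 + (1*14)² - 2*14)³ = (-8 + 14² - 2*14)³ = (-8 + 196 - 28)³ = 160³ = 4096000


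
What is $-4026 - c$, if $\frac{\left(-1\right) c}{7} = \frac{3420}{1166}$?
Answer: $- \frac{2335188}{583} \approx -4005.5$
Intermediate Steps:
$c = - \frac{11970}{583}$ ($c = - 7 \cdot \frac{3420}{1166} = - 7 \cdot 3420 \cdot \frac{1}{1166} = \left(-7\right) \frac{1710}{583} = - \frac{11970}{583} \approx -20.532$)
$-4026 - c = -4026 - - \frac{11970}{583} = -4026 + \frac{11970}{583} = - \frac{2335188}{583}$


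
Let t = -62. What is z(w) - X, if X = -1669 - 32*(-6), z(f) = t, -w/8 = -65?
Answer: 1415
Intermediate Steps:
w = 520 (w = -8*(-65) = 520)
z(f) = -62
X = -1477 (X = -1669 - 1*(-192) = -1669 + 192 = -1477)
z(w) - X = -62 - 1*(-1477) = -62 + 1477 = 1415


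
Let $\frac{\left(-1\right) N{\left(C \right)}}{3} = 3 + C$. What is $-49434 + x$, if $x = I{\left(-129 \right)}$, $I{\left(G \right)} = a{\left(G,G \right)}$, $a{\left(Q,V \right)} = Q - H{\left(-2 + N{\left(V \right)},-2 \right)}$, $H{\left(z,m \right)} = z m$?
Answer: $-48811$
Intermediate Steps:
$N{\left(C \right)} = -9 - 3 C$ ($N{\left(C \right)} = - 3 \left(3 + C\right) = -9 - 3 C$)
$H{\left(z,m \right)} = m z$
$a{\left(Q,V \right)} = -22 + Q - 6 V$ ($a{\left(Q,V \right)} = Q - - 2 \left(-2 - \left(9 + 3 V\right)\right) = Q - - 2 \left(-11 - 3 V\right) = Q - \left(22 + 6 V\right) = -22 + Q - 6 V$)
$I{\left(G \right)} = -22 - 5 G$ ($I{\left(G \right)} = -22 + G - 6 G = -22 - 5 G$)
$x = 623$ ($x = -22 - -645 = -22 + 645 = 623$)
$-49434 + x = -49434 + 623 = -48811$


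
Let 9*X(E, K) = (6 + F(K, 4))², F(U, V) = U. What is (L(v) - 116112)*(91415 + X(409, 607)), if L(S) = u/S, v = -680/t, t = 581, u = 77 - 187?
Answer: -2363816929850/153 ≈ -1.5450e+10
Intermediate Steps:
u = -110
X(E, K) = (6 + K)²/9
v = -680/581 ≈ -1.1704
L(S) = -110/S
(L(v) - 116112)*(91415 + X(409, 607)) = (-110/(-680/581) - 116112)*(91415 + (6 + 607)²/9) = (-110*(-581/680) - 116112)*(91415 + (⅑)*613²) = (6391/68 - 116112)*(91415 + (⅑)*375769) = -7889225*(91415 + 375769/9)/68 = -7889225/68*1198504/9 = -2363816929850/153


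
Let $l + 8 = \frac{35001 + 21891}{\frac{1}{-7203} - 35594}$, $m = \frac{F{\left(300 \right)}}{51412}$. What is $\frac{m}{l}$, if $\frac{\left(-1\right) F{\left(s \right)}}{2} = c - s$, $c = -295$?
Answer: $- \frac{30509646377}{12651782377688} \approx -0.0024115$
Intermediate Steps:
$F{\left(s \right)} = 590 + 2 s$ ($F{\left(s \right)} = - 2 \left(-295 - s\right) = 590 + 2 s$)
$m = \frac{595}{25706}$ ($m = \frac{590 + 2 \cdot 300}{51412} = \left(590 + 600\right) \frac{1}{51412} = 1190 \cdot \frac{1}{51412} = \frac{595}{25706} \approx 0.023146$)
$l = - \frac{2460861740}{256383583}$ ($l = -8 + \frac{35001 + 21891}{\frac{1}{-7203} - 35594} = -8 + \frac{56892}{- \frac{1}{7203} - 35594} = -8 + \frac{56892}{- \frac{256383583}{7203}} = -8 + 56892 \left(- \frac{7203}{256383583}\right) = -8 - \frac{409793076}{256383583} = - \frac{2460861740}{256383583} \approx -9.5984$)
$\frac{m}{l} = \frac{595}{25706 \left(- \frac{2460861740}{256383583}\right)} = \frac{595}{25706} \left(- \frac{256383583}{2460861740}\right) = - \frac{30509646377}{12651782377688}$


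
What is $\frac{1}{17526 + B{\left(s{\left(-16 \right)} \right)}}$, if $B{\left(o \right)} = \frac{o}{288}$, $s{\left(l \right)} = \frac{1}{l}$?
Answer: $\frac{4608}{80759807} \approx 5.7058 \cdot 10^{-5}$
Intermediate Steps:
$B{\left(o \right)} = \frac{o}{288}$ ($B{\left(o \right)} = o \frac{1}{288} = \frac{o}{288}$)
$\frac{1}{17526 + B{\left(s{\left(-16 \right)} \right)}} = \frac{1}{17526 + \frac{1}{288 \left(-16\right)}} = \frac{1}{17526 + \frac{1}{288} \left(- \frac{1}{16}\right)} = \frac{1}{17526 - \frac{1}{4608}} = \frac{1}{\frac{80759807}{4608}} = \frac{4608}{80759807}$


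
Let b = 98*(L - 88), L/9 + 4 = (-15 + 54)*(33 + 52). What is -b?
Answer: -2911678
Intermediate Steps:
L = 29799 (L = -36 + 9*((-15 + 54)*(33 + 52)) = -36 + 9*(39*85) = -36 + 9*3315 = -36 + 29835 = 29799)
b = 2911678 (b = 98*(29799 - 88) = 98*29711 = 2911678)
-b = -1*2911678 = -2911678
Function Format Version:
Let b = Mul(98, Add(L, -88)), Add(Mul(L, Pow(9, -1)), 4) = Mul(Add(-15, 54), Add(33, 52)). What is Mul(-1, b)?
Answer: -2911678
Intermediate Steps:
L = 29799 (L = Add(-36, Mul(9, Mul(Add(-15, 54), Add(33, 52)))) = Add(-36, Mul(9, Mul(39, 85))) = Add(-36, Mul(9, 3315)) = Add(-36, 29835) = 29799)
b = 2911678 (b = Mul(98, Add(29799, -88)) = Mul(98, 29711) = 2911678)
Mul(-1, b) = Mul(-1, 2911678) = -2911678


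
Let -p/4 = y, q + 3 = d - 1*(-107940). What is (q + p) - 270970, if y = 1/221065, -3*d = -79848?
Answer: -30157024109/221065 ≈ -1.3642e+5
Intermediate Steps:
d = 26616 (d = -1/3*(-79848) = 26616)
q = 134553 (q = -3 + (26616 - 1*(-107940)) = -3 + (26616 + 107940) = -3 + 134556 = 134553)
y = 1/221065 ≈ 4.5236e-6
p = -4/221065 (p = -4*1/221065 = -4/221065 ≈ -1.8094e-5)
(q + p) - 270970 = (134553 - 4/221065) - 270970 = 29744958941/221065 - 270970 = -30157024109/221065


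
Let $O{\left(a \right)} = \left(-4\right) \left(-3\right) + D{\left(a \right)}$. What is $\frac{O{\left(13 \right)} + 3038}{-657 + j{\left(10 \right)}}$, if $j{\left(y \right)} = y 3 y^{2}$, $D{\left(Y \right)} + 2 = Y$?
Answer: $\frac{3061}{2343} \approx 1.3064$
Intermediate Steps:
$D{\left(Y \right)} = -2 + Y$
$O{\left(a \right)} = 10 + a$ ($O{\left(a \right)} = \left(-4\right) \left(-3\right) + \left(-2 + a\right) = 12 + \left(-2 + a\right) = 10 + a$)
$j{\left(y \right)} = 3 y^{3}$ ($j{\left(y \right)} = 3 y y^{2} = 3 y^{3}$)
$\frac{O{\left(13 \right)} + 3038}{-657 + j{\left(10 \right)}} = \frac{\left(10 + 13\right) + 3038}{-657 + 3 \cdot 10^{3}} = \frac{23 + 3038}{-657 + 3 \cdot 1000} = \frac{3061}{-657 + 3000} = \frac{3061}{2343}$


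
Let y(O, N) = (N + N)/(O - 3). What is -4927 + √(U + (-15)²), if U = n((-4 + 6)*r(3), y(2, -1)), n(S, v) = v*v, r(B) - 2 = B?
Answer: -4927 + √229 ≈ -4911.9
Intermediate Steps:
r(B) = 2 + B
y(O, N) = 2*N/(-3 + O) (y(O, N) = (2*N)/(-3 + O) = 2*N/(-3 + O))
n(S, v) = v²
U = 4 (U = (2*(-1)/(-3 + 2))² = (2*(-1)/(-1))² = (2*(-1)*(-1))² = 2² = 4)
-4927 + √(U + (-15)²) = -4927 + √(4 + (-15)²) = -4927 + √(4 + 225) = -4927 + √229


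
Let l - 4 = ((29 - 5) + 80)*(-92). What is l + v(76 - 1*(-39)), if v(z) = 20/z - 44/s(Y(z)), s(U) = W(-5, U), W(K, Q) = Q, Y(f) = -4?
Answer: -219715/23 ≈ -9552.8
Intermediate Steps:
s(U) = U
v(z) = 11 + 20/z (v(z) = 20/z - 44/(-4) = 20/z - 44*(-¼) = 20/z + 11 = 11 + 20/z)
l = -9564 (l = 4 + ((29 - 5) + 80)*(-92) = 4 + (24 + 80)*(-92) = 4 + 104*(-92) = 4 - 9568 = -9564)
l + v(76 - 1*(-39)) = -9564 + (11 + 20/(76 - 1*(-39))) = -9564 + (11 + 20/(76 + 39)) = -9564 + (11 + 20/115) = -9564 + (11 + 20*(1/115)) = -9564 + (11 + 4/23) = -9564 + 257/23 = -219715/23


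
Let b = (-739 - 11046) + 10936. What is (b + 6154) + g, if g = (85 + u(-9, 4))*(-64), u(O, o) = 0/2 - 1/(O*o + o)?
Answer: -137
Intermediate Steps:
u(O, o) = -1/(o + O*o) (u(O, o) = 0*(1/2) - 1/(o + O*o) = 0 - 1/(o + O*o) = -1/(o + O*o))
b = -849 (b = -11785 + 10936 = -849)
g = -5442 (g = (85 - 1/(4*(1 - 9)))*(-64) = (85 - 1*1/4/(-8))*(-64) = (85 - 1*1/4*(-1/8))*(-64) = (85 + 1/32)*(-64) = (2721/32)*(-64) = -5442)
(b + 6154) + g = (-849 + 6154) - 5442 = 5305 - 5442 = -137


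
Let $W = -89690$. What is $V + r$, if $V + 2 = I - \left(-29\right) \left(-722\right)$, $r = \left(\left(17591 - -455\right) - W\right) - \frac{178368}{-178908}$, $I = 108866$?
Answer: $\frac{2917139622}{14909} \approx 1.9566 \cdot 10^{5}$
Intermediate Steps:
$r = \frac{1606250888}{14909}$ ($r = \left(\left(17591 - -455\right) - -89690\right) - \frac{178368}{-178908} = \left(\left(17591 + 455\right) + 89690\right) - 178368 \left(- \frac{1}{178908}\right) = \left(18046 + 89690\right) - - \frac{14864}{14909} = 107736 + \frac{14864}{14909} = \frac{1606250888}{14909} \approx 1.0774 \cdot 10^{5}$)
$V = 87926$ ($V = -2 + \left(108866 - \left(-29\right) \left(-722\right)\right) = -2 + \left(108866 - 20938\right) = -2 + 87928 = 87926$)
$V + r = 87926 + \frac{1606250888}{14909} = \frac{2917139622}{14909}$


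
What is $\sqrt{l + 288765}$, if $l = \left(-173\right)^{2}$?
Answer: $\sqrt{318694} \approx 564.53$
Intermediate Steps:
$l = 29929$
$\sqrt{l + 288765} = \sqrt{29929 + 288765} = \sqrt{318694}$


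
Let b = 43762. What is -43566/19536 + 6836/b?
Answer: -147748933/71244536 ≈ -2.0738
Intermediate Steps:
-43566/19536 + 6836/b = -43566/19536 + 6836/43762 = -43566*1/19536 + 6836*(1/43762) = -7261/3256 + 3418/21881 = -147748933/71244536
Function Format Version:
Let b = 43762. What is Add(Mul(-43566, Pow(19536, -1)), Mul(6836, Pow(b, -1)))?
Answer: Rational(-147748933, 71244536) ≈ -2.0738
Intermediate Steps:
Add(Mul(-43566, Pow(19536, -1)), Mul(6836, Pow(b, -1))) = Add(Mul(-43566, Pow(19536, -1)), Mul(6836, Pow(43762, -1))) = Add(Mul(-43566, Rational(1, 19536)), Mul(6836, Rational(1, 43762))) = Add(Rational(-7261, 3256), Rational(3418, 21881)) = Rational(-147748933, 71244536)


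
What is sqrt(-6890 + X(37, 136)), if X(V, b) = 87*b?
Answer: sqrt(4942) ≈ 70.299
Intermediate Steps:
sqrt(-6890 + X(37, 136)) = sqrt(-6890 + 87*136) = sqrt(-6890 + 11832) = sqrt(4942)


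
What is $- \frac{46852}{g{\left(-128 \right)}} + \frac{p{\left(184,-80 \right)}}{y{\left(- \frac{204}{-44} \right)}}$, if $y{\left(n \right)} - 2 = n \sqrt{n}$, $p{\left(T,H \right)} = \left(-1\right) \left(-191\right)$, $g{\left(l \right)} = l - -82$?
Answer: $\frac{2971068136}{2928521} + \frac{107151 \sqrt{561}}{127327} \approx 1034.5$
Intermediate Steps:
$g{\left(l \right)} = 82 + l$ ($g{\left(l \right)} = l + 82 = 82 + l$)
$p{\left(T,H \right)} = 191$
$y{\left(n \right)} = 2 + n^{\frac{3}{2}}$ ($y{\left(n \right)} = 2 + n \sqrt{n} = 2 + n^{\frac{3}{2}}$)
$- \frac{46852}{g{\left(-128 \right)}} + \frac{p{\left(184,-80 \right)}}{y{\left(- \frac{204}{-44} \right)}} = - \frac{46852}{82 - 128} + \frac{191}{2 + \left(- \frac{204}{-44}\right)^{\frac{3}{2}}} = - \frac{46852}{-46} + \frac{191}{2 + \left(\left(-204\right) \left(- \frac{1}{44}\right)\right)^{\frac{3}{2}}} = \left(-46852\right) \left(- \frac{1}{46}\right) + \frac{191}{2 + \left(\frac{51}{11}\right)^{\frac{3}{2}}} = \frac{23426}{23} + \frac{191}{2 + \frac{51 \sqrt{561}}{121}}$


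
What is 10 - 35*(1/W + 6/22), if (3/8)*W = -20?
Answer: 391/352 ≈ 1.1108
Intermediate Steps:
W = -160/3 (W = (8/3)*(-20) = -160/3 ≈ -53.333)
10 - 35*(1/W + 6/22) = 10 - 35*(1/(-160/3) + 6/22) = 10 - 35*(1*(-3/160) + 6*(1/22)) = 10 - 35*(-3/160 + 3/11) = 10 - 35*447/1760 = 10 - 3129/352 = 391/352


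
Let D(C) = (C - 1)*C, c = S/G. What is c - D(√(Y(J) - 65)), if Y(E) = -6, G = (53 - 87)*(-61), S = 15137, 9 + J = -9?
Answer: 162391/2074 + I*√71 ≈ 78.298 + 8.4261*I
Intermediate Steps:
J = -18 (J = -9 - 9 = -18)
G = 2074 (G = -34*(-61) = 2074)
c = 15137/2074 ≈ 7.2985
D(C) = C*(-1 + C) (D(C) = (-1 + C)*C = C*(-1 + C))
c - D(√(Y(J) - 65)) = 15137/2074 - √(-6 - 65)*(-1 + √(-6 - 65)) = 15137/2074 - √(-71)*(-1 + √(-71)) = 15137/2074 - I*√71*(-1 + I*√71)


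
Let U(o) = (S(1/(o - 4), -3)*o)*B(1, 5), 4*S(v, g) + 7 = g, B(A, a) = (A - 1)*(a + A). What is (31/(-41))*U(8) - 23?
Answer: -23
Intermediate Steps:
B(A, a) = (-1 + A)*(A + a)
S(v, g) = -7/4 + g/4
U(o) = 0 (U(o) = ((-7/4 + (¼)*(-3))*o)*(1² - 1*1 - 1*5 + 1*5) = ((-7/4 - ¾)*o)*(1 - 1 - 5 + 5) = -5*o/2*0 = 0)
(31/(-41))*U(8) - 23 = (31/(-41))*0 - 23 = (31*(-1/41))*0 - 23 = -31/41*0 - 23 = 0 - 23 = -23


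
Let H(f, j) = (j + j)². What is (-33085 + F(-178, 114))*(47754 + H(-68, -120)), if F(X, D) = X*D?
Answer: -5623480458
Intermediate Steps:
H(f, j) = 4*j² (H(f, j) = (2*j)² = 4*j²)
F(X, D) = D*X
(-33085 + F(-178, 114))*(47754 + H(-68, -120)) = (-33085 + 114*(-178))*(47754 + 4*(-120)²) = (-33085 - 20292)*(47754 + 4*14400) = -53377*(47754 + 57600) = -53377*105354 = -5623480458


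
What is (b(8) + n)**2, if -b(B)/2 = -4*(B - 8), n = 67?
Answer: 4489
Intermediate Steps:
b(B) = -64 + 8*B (b(B) = -(-8)*(B - 8) = -(-8)*(-8 + B) = -2*(32 - 4*B) = -64 + 8*B)
(b(8) + n)**2 = ((-64 + 8*8) + 67)**2 = ((-64 + 64) + 67)**2 = (0 + 67)**2 = 67**2 = 4489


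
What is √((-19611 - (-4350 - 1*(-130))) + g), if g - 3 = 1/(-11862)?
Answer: I*√240577778326/3954 ≈ 124.05*I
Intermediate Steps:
g = 35585/11862 (g = 3 + 1/(-11862) = 3 - 1/11862 = 35585/11862 ≈ 2.9999)
√((-19611 - (-4350 - 1*(-130))) + g) = √((-19611 - (-4350 - 1*(-130))) + 35585/11862) = √((-19611 - (-4350 + 130)) + 35585/11862) = √((-19611 - 1*(-4220)) + 35585/11862) = √((-19611 + 4220) + 35585/11862) = √(-15391 + 35585/11862) = √(-182532457/11862) = I*√240577778326/3954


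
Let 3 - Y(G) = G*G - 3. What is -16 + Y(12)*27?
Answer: -3742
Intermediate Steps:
Y(G) = 6 - G² (Y(G) = 3 - (G*G - 3) = 3 - (G² - 3) = 3 - (-3 + G²) = 3 + (3 - G²) = 6 - G²)
-16 + Y(12)*27 = -16 + (6 - 1*12²)*27 = -16 + (6 - 1*144)*27 = -16 + (6 - 144)*27 = -16 - 138*27 = -16 - 3726 = -3742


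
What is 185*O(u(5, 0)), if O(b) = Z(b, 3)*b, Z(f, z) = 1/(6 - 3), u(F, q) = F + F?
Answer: 1850/3 ≈ 616.67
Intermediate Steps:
u(F, q) = 2*F
Z(f, z) = ⅓ (Z(f, z) = 1/3 = ⅓)
O(b) = b/3
185*O(u(5, 0)) = 185*((2*5)/3) = 185*((⅓)*10) = 185*(10/3) = 1850/3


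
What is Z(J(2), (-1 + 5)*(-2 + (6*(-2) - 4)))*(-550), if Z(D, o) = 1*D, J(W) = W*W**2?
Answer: -4400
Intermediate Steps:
J(W) = W**3
Z(D, o) = D
Z(J(2), (-1 + 5)*(-2 + (6*(-2) - 4)))*(-550) = 2**3*(-550) = 8*(-550) = -4400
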